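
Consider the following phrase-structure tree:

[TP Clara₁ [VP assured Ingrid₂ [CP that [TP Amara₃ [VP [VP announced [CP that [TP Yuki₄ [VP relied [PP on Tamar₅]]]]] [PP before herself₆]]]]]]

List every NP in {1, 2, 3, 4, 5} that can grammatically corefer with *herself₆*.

*herself* is an anaphor, so Principle A applies: it must be bound in its binding domain.
Binding domain of *herself₆*: the embedded TP, whose subject is Amara₃.
*Clara₁* c-commands the anaphor but is outside its binding domain → cannot satisfy Principle A.
*Ingrid₂* c-commands the anaphor but is outside its binding domain → cannot satisfy Principle A.
*Amara₃* c-commands the anaphor within its binding domain → licit binder.
*Yuki₄* does not c-command the anaphor → cannot bind it.
*Tamar₅* does not c-command the anaphor → cannot bind it.

{3}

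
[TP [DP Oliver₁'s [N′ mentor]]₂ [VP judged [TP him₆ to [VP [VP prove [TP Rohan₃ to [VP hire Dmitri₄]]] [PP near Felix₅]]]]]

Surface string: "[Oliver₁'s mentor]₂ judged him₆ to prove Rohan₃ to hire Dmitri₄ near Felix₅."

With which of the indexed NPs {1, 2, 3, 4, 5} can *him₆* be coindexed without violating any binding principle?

*him* is a pronoun, so Principle B applies: it must be free in its binding domain.
Binding domain of *him₆*: the matrix TP, whose subject is [Oliver₁'s mentor]₂.
*Oliver₁* and the pronoun do not c-command one another → neither Principle B nor Principle C is at stake; coindexation permitted.
*[Oliver₁'s mentor]₂* c-commands the pronoun within its binding domain → coindexation would violate Principle B.
*Rohan₃*: the pronoun c-commands this R-expression → coindexation would violate Principle C on *Rohan₃*.
*Dmitri₄*: the pronoun c-commands this R-expression → coindexation would violate Principle C on *Dmitri₄*.
*Felix₅*: the pronoun c-commands this R-expression → coindexation would violate Principle C on *Felix₅*.

{1}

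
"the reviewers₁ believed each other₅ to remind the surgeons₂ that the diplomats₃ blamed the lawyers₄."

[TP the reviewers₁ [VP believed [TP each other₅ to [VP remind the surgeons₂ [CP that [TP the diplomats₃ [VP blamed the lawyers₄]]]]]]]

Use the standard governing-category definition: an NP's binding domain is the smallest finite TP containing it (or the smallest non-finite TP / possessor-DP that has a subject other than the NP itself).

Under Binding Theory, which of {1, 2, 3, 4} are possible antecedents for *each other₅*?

*each other* is an anaphor, so Principle A applies: it must be bound in its binding domain.
Binding domain of *each other₅*: the matrix TP, whose subject is the reviewers₁.
*the reviewers₁* c-commands the anaphor within its binding domain → licit binder.
*the surgeons₂* does not c-command the anaphor → cannot bind it.
*the diplomats₃* does not c-command the anaphor → cannot bind it.
*the lawyers₄* does not c-command the anaphor → cannot bind it.

{1}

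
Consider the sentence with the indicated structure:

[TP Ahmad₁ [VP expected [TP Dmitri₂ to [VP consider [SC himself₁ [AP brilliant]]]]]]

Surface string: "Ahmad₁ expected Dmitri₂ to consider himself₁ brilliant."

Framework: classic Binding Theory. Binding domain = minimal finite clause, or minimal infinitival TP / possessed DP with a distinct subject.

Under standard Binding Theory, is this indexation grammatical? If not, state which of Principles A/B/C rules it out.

The two coindexed NPs are *Ahmad₁* and *himself₁*.
*himself₁* is an anaphor. Principle A requires it to be bound within its binding domain — the embedded TP, whose subject is Dmitri₂.
Within that domain it is c-commanded by *Dmitri₂*, which does not share its index.
*Ahmad₁* does c-command the anaphor, but from outside its binding domain.
The anaphor is unbound in its domain → Principle A violation.

Principle A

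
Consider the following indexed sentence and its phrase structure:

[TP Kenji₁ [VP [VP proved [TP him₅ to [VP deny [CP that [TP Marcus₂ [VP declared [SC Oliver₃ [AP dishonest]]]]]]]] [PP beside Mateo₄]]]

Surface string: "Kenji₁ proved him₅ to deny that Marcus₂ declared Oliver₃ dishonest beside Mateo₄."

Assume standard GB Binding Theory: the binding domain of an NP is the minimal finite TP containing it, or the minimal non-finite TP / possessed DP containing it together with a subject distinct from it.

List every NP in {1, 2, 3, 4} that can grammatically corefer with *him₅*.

{4}

*him* is a pronoun, so Principle B applies: it must be free in its binding domain.
Binding domain of *him₅*: the matrix TP, whose subject is Kenji₁.
*Kenji₁* c-commands the pronoun within its binding domain → coindexation would violate Principle B.
*Marcus₂*: the pronoun c-commands this R-expression → coindexation would violate Principle C on *Marcus₂*.
*Oliver₃*: the pronoun c-commands this R-expression → coindexation would violate Principle C on *Oliver₃*.
*Mateo₄* and the pronoun do not c-command one another → neither Principle B nor Principle C is at stake; coindexation permitted.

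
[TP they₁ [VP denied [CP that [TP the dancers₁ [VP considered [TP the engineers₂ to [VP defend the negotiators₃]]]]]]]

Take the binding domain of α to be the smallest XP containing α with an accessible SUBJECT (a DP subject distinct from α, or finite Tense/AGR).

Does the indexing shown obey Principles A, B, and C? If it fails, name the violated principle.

Principle C

The two coindexed NPs are *they₁* and *the dancers₁*.
*the dancers₁* is an R-expression. Principle C requires it to be free everywhere.
*they₁* c-commands it and carries the same index.
The R-expression is bound → Principle C violation.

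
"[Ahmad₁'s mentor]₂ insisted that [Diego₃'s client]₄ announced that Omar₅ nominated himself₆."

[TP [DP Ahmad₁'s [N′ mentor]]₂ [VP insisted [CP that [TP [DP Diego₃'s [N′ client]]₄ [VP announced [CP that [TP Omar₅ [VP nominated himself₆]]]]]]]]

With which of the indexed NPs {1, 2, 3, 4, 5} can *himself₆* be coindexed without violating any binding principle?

*himself* is an anaphor, so Principle A applies: it must be bound in its binding domain.
Binding domain of *himself₆*: the embedded TP, whose subject is Omar₅.
*Ahmad₁* does not c-command the anaphor → cannot bind it.
*[Ahmad₁'s mentor]₂* c-commands the anaphor but is outside its binding domain → cannot satisfy Principle A.
*Diego₃* does not c-command the anaphor → cannot bind it.
*[Diego₃'s client]₄* c-commands the anaphor but is outside its binding domain → cannot satisfy Principle A.
*Omar₅* c-commands the anaphor within its binding domain → licit binder.

{5}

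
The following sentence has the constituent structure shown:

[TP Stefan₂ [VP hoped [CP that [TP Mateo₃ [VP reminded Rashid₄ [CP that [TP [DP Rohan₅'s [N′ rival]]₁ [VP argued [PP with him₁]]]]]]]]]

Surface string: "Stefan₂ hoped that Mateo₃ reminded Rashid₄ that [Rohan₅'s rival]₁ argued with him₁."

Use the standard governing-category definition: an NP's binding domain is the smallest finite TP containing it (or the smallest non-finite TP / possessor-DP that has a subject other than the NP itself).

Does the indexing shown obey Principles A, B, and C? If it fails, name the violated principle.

The two coindexed NPs are *[Rohan₅'s rival]₁* and *him₁*.
*him₁* is a pronoun. Its binding domain is the embedded TP, whose subject is [Rohan₅'s rival]₁.
*[Rohan₅'s rival]₁* c-commands it within that domain and carries the same index.
The pronoun is locally bound → Principle B violation.

Principle B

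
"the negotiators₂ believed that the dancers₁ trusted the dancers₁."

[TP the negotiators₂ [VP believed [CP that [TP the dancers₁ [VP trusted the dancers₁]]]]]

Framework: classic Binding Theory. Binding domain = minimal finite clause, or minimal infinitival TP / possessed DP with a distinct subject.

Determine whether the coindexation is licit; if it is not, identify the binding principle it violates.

Principle C

The two coindexed NPs are *the dancers₁* (the higher occurrence) and *the dancers₁* (the lower occurrence).
*the dancers₁* (the lower occurrence) is an R-expression. Principle C requires it to be free everywhere.
*the dancers₁* (the higher occurrence) c-commands it and carries the same index.
The R-expression is bound → Principle C violation.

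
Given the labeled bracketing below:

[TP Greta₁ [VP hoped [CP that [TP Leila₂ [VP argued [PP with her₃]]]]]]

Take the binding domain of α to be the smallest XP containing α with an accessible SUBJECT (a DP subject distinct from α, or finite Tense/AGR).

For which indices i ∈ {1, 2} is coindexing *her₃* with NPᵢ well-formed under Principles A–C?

*her* is a pronoun, so Principle B applies: it must be free in its binding domain.
Binding domain of *her₃*: the embedded TP, whose subject is Leila₂.
*Greta₁* c-commands the pronoun but from outside its binding domain, and is not c-commanded by it → coindexation permitted.
*Leila₂* c-commands the pronoun within its binding domain → coindexation would violate Principle B.

{1}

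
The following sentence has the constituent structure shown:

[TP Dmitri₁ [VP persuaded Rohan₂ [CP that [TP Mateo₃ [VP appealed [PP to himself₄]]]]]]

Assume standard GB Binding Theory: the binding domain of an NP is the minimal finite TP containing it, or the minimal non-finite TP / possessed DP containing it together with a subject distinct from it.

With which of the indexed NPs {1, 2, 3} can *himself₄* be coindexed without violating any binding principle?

*himself* is an anaphor, so Principle A applies: it must be bound in its binding domain.
Binding domain of *himself₄*: the embedded TP, whose subject is Mateo₃.
*Dmitri₁* c-commands the anaphor but is outside its binding domain → cannot satisfy Principle A.
*Rohan₂* c-commands the anaphor but is outside its binding domain → cannot satisfy Principle A.
*Mateo₃* c-commands the anaphor within its binding domain → licit binder.

{3}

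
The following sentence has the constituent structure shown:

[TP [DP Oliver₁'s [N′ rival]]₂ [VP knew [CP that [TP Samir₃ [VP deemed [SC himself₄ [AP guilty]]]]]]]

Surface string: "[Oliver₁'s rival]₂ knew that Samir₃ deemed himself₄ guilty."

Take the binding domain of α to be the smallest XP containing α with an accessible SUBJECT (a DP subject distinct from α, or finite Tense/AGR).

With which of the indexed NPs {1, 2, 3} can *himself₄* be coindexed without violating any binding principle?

{3}

*himself* is an anaphor, so Principle A applies: it must be bound in its binding domain.
Binding domain of *himself₄*: the embedded TP, whose subject is Samir₃.
*Oliver₁* does not c-command the anaphor → cannot bind it.
*[Oliver₁'s rival]₂* c-commands the anaphor but is outside its binding domain → cannot satisfy Principle A.
*Samir₃* c-commands the anaphor within its binding domain → licit binder.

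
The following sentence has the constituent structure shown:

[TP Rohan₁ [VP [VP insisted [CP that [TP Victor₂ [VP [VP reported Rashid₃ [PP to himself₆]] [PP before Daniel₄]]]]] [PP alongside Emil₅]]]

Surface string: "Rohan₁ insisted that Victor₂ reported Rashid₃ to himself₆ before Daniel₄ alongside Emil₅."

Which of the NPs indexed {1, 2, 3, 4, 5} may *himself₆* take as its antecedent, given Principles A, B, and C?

*himself* is an anaphor, so Principle A applies: it must be bound in its binding domain.
Binding domain of *himself₆*: the embedded TP, whose subject is Victor₂.
*Rohan₁* c-commands the anaphor but is outside its binding domain → cannot satisfy Principle A.
*Victor₂* c-commands the anaphor within its binding domain → licit binder.
*Rashid₃* c-commands the anaphor within its binding domain → licit binder.
*Daniel₄* does not c-command the anaphor → cannot bind it.
*Emil₅* does not c-command the anaphor → cannot bind it.

{2, 3}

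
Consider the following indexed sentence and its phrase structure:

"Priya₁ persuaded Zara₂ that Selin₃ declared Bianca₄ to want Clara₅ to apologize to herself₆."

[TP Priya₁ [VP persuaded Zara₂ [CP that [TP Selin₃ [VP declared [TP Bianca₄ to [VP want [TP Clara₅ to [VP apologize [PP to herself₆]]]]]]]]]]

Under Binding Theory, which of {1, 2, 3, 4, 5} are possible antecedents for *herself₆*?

*herself* is an anaphor, so Principle A applies: it must be bound in its binding domain.
Binding domain of *herself₆*: the embedded TP, whose subject is Clara₅.
*Priya₁* c-commands the anaphor but is outside its binding domain → cannot satisfy Principle A.
*Zara₂* c-commands the anaphor but is outside its binding domain → cannot satisfy Principle A.
*Selin₃* c-commands the anaphor but is outside its binding domain → cannot satisfy Principle A.
*Bianca₄* c-commands the anaphor but is outside its binding domain → cannot satisfy Principle A.
*Clara₅* c-commands the anaphor within its binding domain → licit binder.

{5}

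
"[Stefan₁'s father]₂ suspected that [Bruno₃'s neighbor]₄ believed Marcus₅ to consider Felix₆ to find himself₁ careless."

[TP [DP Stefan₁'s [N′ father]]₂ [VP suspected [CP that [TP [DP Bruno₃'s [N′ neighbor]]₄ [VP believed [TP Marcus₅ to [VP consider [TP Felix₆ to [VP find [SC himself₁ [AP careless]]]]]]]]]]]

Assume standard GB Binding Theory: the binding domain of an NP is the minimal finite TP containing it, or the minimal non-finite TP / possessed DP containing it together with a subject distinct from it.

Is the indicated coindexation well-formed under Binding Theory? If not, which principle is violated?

Principle A

The two coindexed NPs are *Stefan₁* and *himself₁*.
*himself₁* is an anaphor. Principle A requires it to be bound within its binding domain — the embedded TP, whose subject is Felix₆.
Within that domain it is c-commanded by *Felix₆*, which does not share its index.
*Stefan₁* does not c-command the anaphor at all.
The anaphor is unbound in its domain → Principle A violation.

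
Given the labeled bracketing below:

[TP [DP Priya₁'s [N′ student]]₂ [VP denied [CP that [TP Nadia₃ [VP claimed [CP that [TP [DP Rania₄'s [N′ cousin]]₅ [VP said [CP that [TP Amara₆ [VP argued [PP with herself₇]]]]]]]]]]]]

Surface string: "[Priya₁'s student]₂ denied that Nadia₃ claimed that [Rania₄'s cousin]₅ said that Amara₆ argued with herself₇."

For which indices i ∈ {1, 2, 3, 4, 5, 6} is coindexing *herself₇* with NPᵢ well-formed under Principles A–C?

{6}

*herself* is an anaphor, so Principle A applies: it must be bound in its binding domain.
Binding domain of *herself₇*: the embedded TP, whose subject is Amara₆.
*Priya₁* does not c-command the anaphor → cannot bind it.
*[Priya₁'s student]₂* c-commands the anaphor but is outside its binding domain → cannot satisfy Principle A.
*Nadia₃* c-commands the anaphor but is outside its binding domain → cannot satisfy Principle A.
*Rania₄* does not c-command the anaphor → cannot bind it.
*[Rania₄'s cousin]₅* c-commands the anaphor but is outside its binding domain → cannot satisfy Principle A.
*Amara₆* c-commands the anaphor within its binding domain → licit binder.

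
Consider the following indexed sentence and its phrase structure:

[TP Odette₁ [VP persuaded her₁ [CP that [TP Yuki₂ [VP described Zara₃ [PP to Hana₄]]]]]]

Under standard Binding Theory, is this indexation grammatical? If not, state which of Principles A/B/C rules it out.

Principle B

The two coindexed NPs are *Odette₁* and *her₁*.
*her₁* is a pronoun. Its binding domain is the matrix TP, whose subject is Odette₁.
*Odette₁* c-commands it within that domain and carries the same index.
The pronoun is locally bound → Principle B violation.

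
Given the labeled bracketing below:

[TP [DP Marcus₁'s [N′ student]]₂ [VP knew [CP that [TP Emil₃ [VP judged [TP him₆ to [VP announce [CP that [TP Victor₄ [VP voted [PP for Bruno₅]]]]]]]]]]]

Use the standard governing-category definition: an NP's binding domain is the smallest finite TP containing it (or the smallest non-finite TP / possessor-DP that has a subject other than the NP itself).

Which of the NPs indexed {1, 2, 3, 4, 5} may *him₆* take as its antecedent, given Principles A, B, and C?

*him* is a pronoun, so Principle B applies: it must be free in its binding domain.
Binding domain of *him₆*: the embedded TP, whose subject is Emil₃.
*Marcus₁* and the pronoun do not c-command one another → neither Principle B nor Principle C is at stake; coindexation permitted.
*[Marcus₁'s student]₂* c-commands the pronoun but from outside its binding domain, and is not c-commanded by it → coindexation permitted.
*Emil₃* c-commands the pronoun within its binding domain → coindexation would violate Principle B.
*Victor₄*: the pronoun c-commands this R-expression → coindexation would violate Principle C on *Victor₄*.
*Bruno₅*: the pronoun c-commands this R-expression → coindexation would violate Principle C on *Bruno₅*.

{1, 2}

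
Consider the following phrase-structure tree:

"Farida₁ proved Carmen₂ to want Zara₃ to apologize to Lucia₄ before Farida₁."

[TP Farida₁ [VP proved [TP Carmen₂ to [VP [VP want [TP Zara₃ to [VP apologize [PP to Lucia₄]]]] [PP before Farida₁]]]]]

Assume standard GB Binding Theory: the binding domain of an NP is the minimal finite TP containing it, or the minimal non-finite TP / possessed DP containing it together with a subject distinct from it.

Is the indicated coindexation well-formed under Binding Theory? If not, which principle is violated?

The two coindexed NPs are *Farida₁* (the lower occurrence) and *Farida₁* (the higher occurrence).
*Farida₁* (the lower occurrence) is an R-expression. Principle C requires it to be free everywhere.
*Farida₁* (the higher occurrence) c-commands it and carries the same index.
The R-expression is bound → Principle C violation.

Principle C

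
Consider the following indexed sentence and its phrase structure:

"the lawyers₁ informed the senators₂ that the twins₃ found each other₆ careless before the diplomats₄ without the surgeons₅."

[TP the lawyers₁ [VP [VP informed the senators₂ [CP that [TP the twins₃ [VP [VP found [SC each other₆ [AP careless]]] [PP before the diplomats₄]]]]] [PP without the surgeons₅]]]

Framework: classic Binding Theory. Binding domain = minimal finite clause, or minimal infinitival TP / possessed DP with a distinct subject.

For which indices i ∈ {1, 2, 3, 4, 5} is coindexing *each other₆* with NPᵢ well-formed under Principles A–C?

{3}

*each other* is an anaphor, so Principle A applies: it must be bound in its binding domain.
Binding domain of *each other₆*: the embedded TP, whose subject is the twins₃.
*the lawyers₁* c-commands the anaphor but is outside its binding domain → cannot satisfy Principle A.
*the senators₂* c-commands the anaphor but is outside its binding domain → cannot satisfy Principle A.
*the twins₃* c-commands the anaphor within its binding domain → licit binder.
*the diplomats₄* does not c-command the anaphor → cannot bind it.
*the surgeons₅* does not c-command the anaphor → cannot bind it.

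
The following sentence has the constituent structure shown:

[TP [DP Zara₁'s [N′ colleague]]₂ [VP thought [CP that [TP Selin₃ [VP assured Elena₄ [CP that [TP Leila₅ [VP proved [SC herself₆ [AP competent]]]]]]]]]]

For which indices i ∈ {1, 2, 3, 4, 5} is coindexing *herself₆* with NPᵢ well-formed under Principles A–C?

{5}

*herself* is an anaphor, so Principle A applies: it must be bound in its binding domain.
Binding domain of *herself₆*: the embedded TP, whose subject is Leila₅.
*Zara₁* does not c-command the anaphor → cannot bind it.
*[Zara₁'s colleague]₂* c-commands the anaphor but is outside its binding domain → cannot satisfy Principle A.
*Selin₃* c-commands the anaphor but is outside its binding domain → cannot satisfy Principle A.
*Elena₄* c-commands the anaphor but is outside its binding domain → cannot satisfy Principle A.
*Leila₅* c-commands the anaphor within its binding domain → licit binder.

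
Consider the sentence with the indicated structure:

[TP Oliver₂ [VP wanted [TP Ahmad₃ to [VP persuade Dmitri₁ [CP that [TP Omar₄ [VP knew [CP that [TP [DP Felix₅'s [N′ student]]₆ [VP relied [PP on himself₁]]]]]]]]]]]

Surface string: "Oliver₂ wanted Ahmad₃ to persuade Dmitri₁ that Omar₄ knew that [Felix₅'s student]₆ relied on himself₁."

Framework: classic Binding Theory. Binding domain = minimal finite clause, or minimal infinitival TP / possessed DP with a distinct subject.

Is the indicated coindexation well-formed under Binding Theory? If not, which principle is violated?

The two coindexed NPs are *Dmitri₁* and *himself₁*.
*himself₁* is an anaphor. Principle A requires it to be bound within its binding domain — the embedded TP, whose subject is [Felix₅'s student]₆.
Within that domain it is c-commanded by *[Felix₅'s student]₆*, which does not share its index.
*Dmitri₁* does c-command the anaphor, but from outside its binding domain.
The anaphor is unbound in its domain → Principle A violation.

Principle A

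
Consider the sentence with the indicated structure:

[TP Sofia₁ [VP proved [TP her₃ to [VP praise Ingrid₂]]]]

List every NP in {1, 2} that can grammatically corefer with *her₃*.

*her* is a pronoun, so Principle B applies: it must be free in its binding domain.
Binding domain of *her₃*: the matrix TP, whose subject is Sofia₁.
*Sofia₁* c-commands the pronoun within its binding domain → coindexation would violate Principle B.
*Ingrid₂*: the pronoun c-commands this R-expression → coindexation would violate Principle C on *Ingrid₂*.

none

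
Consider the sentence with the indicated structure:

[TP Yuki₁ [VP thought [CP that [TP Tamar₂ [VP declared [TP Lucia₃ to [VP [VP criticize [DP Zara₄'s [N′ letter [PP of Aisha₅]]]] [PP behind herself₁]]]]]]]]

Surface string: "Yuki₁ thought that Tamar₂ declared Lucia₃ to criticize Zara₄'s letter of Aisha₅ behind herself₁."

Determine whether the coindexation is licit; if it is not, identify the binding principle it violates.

Principle A

The two coindexed NPs are *Yuki₁* and *herself₁*.
*herself₁* is an anaphor. Principle A requires it to be bound within its binding domain — the embedded TP, whose subject is Lucia₃.
Within that domain it is c-commanded by *Lucia₃*, which does not share its index.
*Yuki₁* does c-command the anaphor, but from outside its binding domain.
The anaphor is unbound in its domain → Principle A violation.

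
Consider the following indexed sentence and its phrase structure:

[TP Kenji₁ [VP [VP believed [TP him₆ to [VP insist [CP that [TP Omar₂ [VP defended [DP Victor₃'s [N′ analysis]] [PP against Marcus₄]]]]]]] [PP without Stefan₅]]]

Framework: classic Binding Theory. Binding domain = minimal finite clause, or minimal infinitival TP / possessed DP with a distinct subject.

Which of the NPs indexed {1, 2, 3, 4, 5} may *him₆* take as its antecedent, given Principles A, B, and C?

{5}

*him* is a pronoun, so Principle B applies: it must be free in its binding domain.
Binding domain of *him₆*: the matrix TP, whose subject is Kenji₁.
*Kenji₁* c-commands the pronoun within its binding domain → coindexation would violate Principle B.
*Omar₂*: the pronoun c-commands this R-expression → coindexation would violate Principle C on *Omar₂*.
*Victor₃*: the pronoun c-commands this R-expression → coindexation would violate Principle C on *Victor₃*.
*Marcus₄*: the pronoun c-commands this R-expression → coindexation would violate Principle C on *Marcus₄*.
*Stefan₅* and the pronoun do not c-command one another → neither Principle B nor Principle C is at stake; coindexation permitted.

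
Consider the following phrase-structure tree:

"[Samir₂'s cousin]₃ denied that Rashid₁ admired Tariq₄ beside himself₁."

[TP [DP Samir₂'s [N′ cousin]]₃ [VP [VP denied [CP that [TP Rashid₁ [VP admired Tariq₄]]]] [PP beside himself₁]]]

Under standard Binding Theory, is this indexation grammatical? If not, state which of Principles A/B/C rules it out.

The two coindexed NPs are *Rashid₁* and *himself₁*.
*himself₁* is an anaphor. Principle A requires it to be bound within its binding domain — the matrix TP, whose subject is [Samir₂'s cousin]₃.
Within that domain it is c-commanded by *[Samir₂'s cousin]₃*, which does not share its index.
*Rashid₁* does not c-command the anaphor at all.
The anaphor is unbound in its domain → Principle A violation.

Principle A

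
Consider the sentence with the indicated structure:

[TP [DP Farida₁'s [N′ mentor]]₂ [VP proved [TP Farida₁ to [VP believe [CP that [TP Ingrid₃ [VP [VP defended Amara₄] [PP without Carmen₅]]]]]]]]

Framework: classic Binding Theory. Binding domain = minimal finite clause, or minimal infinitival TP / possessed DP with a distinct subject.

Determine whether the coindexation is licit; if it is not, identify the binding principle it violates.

grammatical

The two coindexed NPs are *Farida₁* and *Farida₁*.
*Farida₁* is an R-expression; no coindexed NP c-commands it, so Principle C holds.
*Farida₁* is an R-expression; *Farida₁* does not c-command it, and no other NP shares its index, so Principle C is satisfied.
All principles are respected.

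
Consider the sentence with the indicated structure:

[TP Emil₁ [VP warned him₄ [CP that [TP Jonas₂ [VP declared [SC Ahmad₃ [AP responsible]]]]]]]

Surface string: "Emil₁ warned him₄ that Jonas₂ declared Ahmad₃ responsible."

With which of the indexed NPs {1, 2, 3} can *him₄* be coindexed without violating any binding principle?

*him* is a pronoun, so Principle B applies: it must be free in its binding domain.
Binding domain of *him₄*: the matrix TP, whose subject is Emil₁.
*Emil₁* c-commands the pronoun within its binding domain → coindexation would violate Principle B.
*Jonas₂*: the pronoun c-commands this R-expression → coindexation would violate Principle C on *Jonas₂*.
*Ahmad₃*: the pronoun c-commands this R-expression → coindexation would violate Principle C on *Ahmad₃*.

none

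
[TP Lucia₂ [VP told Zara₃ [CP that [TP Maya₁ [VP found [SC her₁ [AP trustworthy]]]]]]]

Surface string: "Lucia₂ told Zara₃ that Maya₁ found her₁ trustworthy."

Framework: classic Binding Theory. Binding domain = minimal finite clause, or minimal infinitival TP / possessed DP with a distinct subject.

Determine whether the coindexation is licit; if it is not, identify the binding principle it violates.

Principle B

The two coindexed NPs are *Maya₁* and *her₁*.
*her₁* is a pronoun. Its binding domain is the embedded TP, whose subject is Maya₁.
*Maya₁* c-commands it within that domain and carries the same index.
The pronoun is locally bound → Principle B violation.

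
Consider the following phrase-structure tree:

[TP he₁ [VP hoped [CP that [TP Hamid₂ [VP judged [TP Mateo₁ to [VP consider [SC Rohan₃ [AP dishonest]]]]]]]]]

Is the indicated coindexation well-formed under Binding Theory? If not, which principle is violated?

The two coindexed NPs are *he₁* and *Mateo₁*.
*Mateo₁* is an R-expression. Principle C requires it to be free everywhere.
*he₁* c-commands it and carries the same index.
The R-expression is bound → Principle C violation.

Principle C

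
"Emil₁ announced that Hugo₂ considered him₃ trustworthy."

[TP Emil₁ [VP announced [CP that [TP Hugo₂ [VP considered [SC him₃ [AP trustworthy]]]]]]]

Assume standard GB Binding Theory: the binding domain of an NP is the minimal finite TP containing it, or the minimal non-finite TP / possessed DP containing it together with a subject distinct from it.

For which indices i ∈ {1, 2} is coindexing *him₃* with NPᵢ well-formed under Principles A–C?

*him* is a pronoun, so Principle B applies: it must be free in its binding domain.
Binding domain of *him₃*: the embedded TP, whose subject is Hugo₂.
*Emil₁* c-commands the pronoun but from outside its binding domain, and is not c-commanded by it → coindexation permitted.
*Hugo₂* c-commands the pronoun within its binding domain → coindexation would violate Principle B.

{1}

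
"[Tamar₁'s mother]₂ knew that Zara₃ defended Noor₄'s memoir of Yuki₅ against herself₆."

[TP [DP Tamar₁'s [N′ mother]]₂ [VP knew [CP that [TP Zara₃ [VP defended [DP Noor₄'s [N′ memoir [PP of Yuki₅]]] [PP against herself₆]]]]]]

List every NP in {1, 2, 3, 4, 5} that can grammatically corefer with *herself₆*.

*herself* is an anaphor, so Principle A applies: it must be bound in its binding domain.
Binding domain of *herself₆*: the embedded TP, whose subject is Zara₃.
*Tamar₁* does not c-command the anaphor → cannot bind it.
*[Tamar₁'s mother]₂* c-commands the anaphor but is outside its binding domain → cannot satisfy Principle A.
*Zara₃* c-commands the anaphor within its binding domain → licit binder.
*Noor₄* does not c-command the anaphor → cannot bind it.
*Yuki₅* does not c-command the anaphor → cannot bind it.

{3}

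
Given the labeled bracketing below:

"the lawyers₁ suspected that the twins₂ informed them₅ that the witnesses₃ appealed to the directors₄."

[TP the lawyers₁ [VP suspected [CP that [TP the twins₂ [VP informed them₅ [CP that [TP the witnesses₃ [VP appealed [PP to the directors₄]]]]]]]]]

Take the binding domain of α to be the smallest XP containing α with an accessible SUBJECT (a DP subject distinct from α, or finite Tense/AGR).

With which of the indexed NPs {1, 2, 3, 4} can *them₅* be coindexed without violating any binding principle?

*them* is a pronoun, so Principle B applies: it must be free in its binding domain.
Binding domain of *them₅*: the embedded TP, whose subject is the twins₂.
*the lawyers₁* c-commands the pronoun but from outside its binding domain, and is not c-commanded by it → coindexation permitted.
*the twins₂* c-commands the pronoun within its binding domain → coindexation would violate Principle B.
*the witnesses₃*: the pronoun c-commands this R-expression → coindexation would violate Principle C on *the witnesses₃*.
*the directors₄*: the pronoun c-commands this R-expression → coindexation would violate Principle C on *the directors₄*.

{1}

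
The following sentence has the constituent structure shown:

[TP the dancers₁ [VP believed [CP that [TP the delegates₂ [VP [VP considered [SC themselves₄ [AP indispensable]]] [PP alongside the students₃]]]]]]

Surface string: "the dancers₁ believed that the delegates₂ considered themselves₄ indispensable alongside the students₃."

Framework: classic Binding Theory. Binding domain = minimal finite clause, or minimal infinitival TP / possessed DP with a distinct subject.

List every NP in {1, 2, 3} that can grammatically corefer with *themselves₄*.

{2}

*themselves* is an anaphor, so Principle A applies: it must be bound in its binding domain.
Binding domain of *themselves₄*: the embedded TP, whose subject is the delegates₂.
*the dancers₁* c-commands the anaphor but is outside its binding domain → cannot satisfy Principle A.
*the delegates₂* c-commands the anaphor within its binding domain → licit binder.
*the students₃* does not c-command the anaphor → cannot bind it.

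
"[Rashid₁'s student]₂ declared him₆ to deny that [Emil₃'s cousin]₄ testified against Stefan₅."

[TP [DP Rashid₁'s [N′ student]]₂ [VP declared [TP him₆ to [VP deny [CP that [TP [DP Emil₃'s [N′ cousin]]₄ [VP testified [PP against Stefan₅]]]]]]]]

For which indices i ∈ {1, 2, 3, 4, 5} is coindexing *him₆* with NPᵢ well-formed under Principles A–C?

{1}

*him* is a pronoun, so Principle B applies: it must be free in its binding domain.
Binding domain of *him₆*: the matrix TP, whose subject is [Rashid₁'s student]₂.
*Rashid₁* and the pronoun do not c-command one another → neither Principle B nor Principle C is at stake; coindexation permitted.
*[Rashid₁'s student]₂* c-commands the pronoun within its binding domain → coindexation would violate Principle B.
*Emil₃*: the pronoun c-commands this R-expression → coindexation would violate Principle C on *Emil₃*.
*[Emil₃'s cousin]₄*: the pronoun c-commands this R-expression → coindexation would violate Principle C on *[Emil₃'s cousin]₄*.
*Stefan₅*: the pronoun c-commands this R-expression → coindexation would violate Principle C on *Stefan₅*.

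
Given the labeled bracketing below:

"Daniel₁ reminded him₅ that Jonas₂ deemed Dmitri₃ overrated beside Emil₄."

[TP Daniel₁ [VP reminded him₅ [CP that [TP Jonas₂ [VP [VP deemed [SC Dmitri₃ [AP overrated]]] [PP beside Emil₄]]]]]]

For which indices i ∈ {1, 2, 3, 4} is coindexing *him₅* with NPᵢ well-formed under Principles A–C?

*him* is a pronoun, so Principle B applies: it must be free in its binding domain.
Binding domain of *him₅*: the matrix TP, whose subject is Daniel₁.
*Daniel₁* c-commands the pronoun within its binding domain → coindexation would violate Principle B.
*Jonas₂*: the pronoun c-commands this R-expression → coindexation would violate Principle C on *Jonas₂*.
*Dmitri₃*: the pronoun c-commands this R-expression → coindexation would violate Principle C on *Dmitri₃*.
*Emil₄*: the pronoun c-commands this R-expression → coindexation would violate Principle C on *Emil₄*.

none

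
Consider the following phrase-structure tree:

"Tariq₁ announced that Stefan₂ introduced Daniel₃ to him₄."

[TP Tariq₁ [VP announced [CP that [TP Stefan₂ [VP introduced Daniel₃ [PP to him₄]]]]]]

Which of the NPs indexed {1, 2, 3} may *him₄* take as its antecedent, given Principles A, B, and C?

{1}

*him* is a pronoun, so Principle B applies: it must be free in its binding domain.
Binding domain of *him₄*: the embedded TP, whose subject is Stefan₂.
*Tariq₁* c-commands the pronoun but from outside its binding domain, and is not c-commanded by it → coindexation permitted.
*Stefan₂* c-commands the pronoun within its binding domain → coindexation would violate Principle B.
*Daniel₃* c-commands the pronoun within its binding domain → coindexation would violate Principle B.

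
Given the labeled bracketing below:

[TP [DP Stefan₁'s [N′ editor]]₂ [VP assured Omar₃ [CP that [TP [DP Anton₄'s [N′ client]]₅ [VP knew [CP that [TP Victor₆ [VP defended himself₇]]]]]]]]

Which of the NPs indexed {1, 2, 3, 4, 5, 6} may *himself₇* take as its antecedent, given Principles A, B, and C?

*himself* is an anaphor, so Principle A applies: it must be bound in its binding domain.
Binding domain of *himself₇*: the embedded TP, whose subject is Victor₆.
*Stefan₁* does not c-command the anaphor → cannot bind it.
*[Stefan₁'s editor]₂* c-commands the anaphor but is outside its binding domain → cannot satisfy Principle A.
*Omar₃* c-commands the anaphor but is outside its binding domain → cannot satisfy Principle A.
*Anton₄* does not c-command the anaphor → cannot bind it.
*[Anton₄'s client]₅* c-commands the anaphor but is outside its binding domain → cannot satisfy Principle A.
*Victor₆* c-commands the anaphor within its binding domain → licit binder.

{6}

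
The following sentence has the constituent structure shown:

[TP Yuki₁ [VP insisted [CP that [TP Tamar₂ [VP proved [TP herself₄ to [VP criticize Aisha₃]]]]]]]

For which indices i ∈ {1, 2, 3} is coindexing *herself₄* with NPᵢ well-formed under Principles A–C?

{2}

*herself* is an anaphor, so Principle A applies: it must be bound in its binding domain.
Binding domain of *herself₄*: the embedded TP, whose subject is Tamar₂.
*Yuki₁* c-commands the anaphor but is outside its binding domain → cannot satisfy Principle A.
*Tamar₂* c-commands the anaphor within its binding domain → licit binder.
*Aisha₃* does not c-command the anaphor → cannot bind it.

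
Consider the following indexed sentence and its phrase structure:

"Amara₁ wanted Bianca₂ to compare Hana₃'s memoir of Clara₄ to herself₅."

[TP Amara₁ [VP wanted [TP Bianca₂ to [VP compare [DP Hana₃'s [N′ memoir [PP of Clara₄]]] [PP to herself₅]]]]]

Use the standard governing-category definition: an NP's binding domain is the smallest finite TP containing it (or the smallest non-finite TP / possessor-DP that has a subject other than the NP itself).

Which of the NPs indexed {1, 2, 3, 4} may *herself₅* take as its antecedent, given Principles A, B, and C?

{2}

*herself* is an anaphor, so Principle A applies: it must be bound in its binding domain.
Binding domain of *herself₅*: the embedded TP, whose subject is Bianca₂.
*Amara₁* c-commands the anaphor but is outside its binding domain → cannot satisfy Principle A.
*Bianca₂* c-commands the anaphor within its binding domain → licit binder.
*Hana₃* does not c-command the anaphor → cannot bind it.
*Clara₄* does not c-command the anaphor → cannot bind it.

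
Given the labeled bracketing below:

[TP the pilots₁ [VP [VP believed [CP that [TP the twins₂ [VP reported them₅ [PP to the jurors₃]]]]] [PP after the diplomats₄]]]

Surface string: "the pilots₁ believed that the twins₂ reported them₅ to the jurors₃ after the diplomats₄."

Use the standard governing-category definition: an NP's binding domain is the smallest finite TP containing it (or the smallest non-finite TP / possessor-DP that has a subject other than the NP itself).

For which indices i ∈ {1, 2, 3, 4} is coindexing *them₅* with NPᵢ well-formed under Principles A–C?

*them* is a pronoun, so Principle B applies: it must be free in its binding domain.
Binding domain of *them₅*: the embedded TP, whose subject is the twins₂.
*the pilots₁* c-commands the pronoun but from outside its binding domain, and is not c-commanded by it → coindexation permitted.
*the twins₂* c-commands the pronoun within its binding domain → coindexation would violate Principle B.
*the jurors₃*: the pronoun c-commands this R-expression → coindexation would violate Principle C on *the jurors₃*.
*the diplomats₄* and the pronoun do not c-command one another → neither Principle B nor Principle C is at stake; coindexation permitted.

{1, 4}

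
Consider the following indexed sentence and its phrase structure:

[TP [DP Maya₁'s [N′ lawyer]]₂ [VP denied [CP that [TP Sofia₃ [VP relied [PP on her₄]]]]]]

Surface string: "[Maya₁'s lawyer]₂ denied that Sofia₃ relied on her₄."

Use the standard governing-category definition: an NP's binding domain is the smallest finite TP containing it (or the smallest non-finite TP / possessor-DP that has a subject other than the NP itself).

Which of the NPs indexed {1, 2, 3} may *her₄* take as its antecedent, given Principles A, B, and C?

*her* is a pronoun, so Principle B applies: it must be free in its binding domain.
Binding domain of *her₄*: the embedded TP, whose subject is Sofia₃.
*Maya₁* and the pronoun do not c-command one another → neither Principle B nor Principle C is at stake; coindexation permitted.
*[Maya₁'s lawyer]₂* c-commands the pronoun but from outside its binding domain, and is not c-commanded by it → coindexation permitted.
*Sofia₃* c-commands the pronoun within its binding domain → coindexation would violate Principle B.

{1, 2}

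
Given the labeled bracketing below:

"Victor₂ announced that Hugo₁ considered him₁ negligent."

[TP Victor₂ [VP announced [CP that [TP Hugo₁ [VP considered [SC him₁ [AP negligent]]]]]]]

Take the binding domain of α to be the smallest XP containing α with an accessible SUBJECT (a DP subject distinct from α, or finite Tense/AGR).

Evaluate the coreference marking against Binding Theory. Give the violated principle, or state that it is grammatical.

The two coindexed NPs are *Hugo₁* and *him₁*.
*him₁* is a pronoun. Its binding domain is the embedded TP, whose subject is Hugo₁.
*Hugo₁* c-commands it within that domain and carries the same index.
The pronoun is locally bound → Principle B violation.

Principle B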